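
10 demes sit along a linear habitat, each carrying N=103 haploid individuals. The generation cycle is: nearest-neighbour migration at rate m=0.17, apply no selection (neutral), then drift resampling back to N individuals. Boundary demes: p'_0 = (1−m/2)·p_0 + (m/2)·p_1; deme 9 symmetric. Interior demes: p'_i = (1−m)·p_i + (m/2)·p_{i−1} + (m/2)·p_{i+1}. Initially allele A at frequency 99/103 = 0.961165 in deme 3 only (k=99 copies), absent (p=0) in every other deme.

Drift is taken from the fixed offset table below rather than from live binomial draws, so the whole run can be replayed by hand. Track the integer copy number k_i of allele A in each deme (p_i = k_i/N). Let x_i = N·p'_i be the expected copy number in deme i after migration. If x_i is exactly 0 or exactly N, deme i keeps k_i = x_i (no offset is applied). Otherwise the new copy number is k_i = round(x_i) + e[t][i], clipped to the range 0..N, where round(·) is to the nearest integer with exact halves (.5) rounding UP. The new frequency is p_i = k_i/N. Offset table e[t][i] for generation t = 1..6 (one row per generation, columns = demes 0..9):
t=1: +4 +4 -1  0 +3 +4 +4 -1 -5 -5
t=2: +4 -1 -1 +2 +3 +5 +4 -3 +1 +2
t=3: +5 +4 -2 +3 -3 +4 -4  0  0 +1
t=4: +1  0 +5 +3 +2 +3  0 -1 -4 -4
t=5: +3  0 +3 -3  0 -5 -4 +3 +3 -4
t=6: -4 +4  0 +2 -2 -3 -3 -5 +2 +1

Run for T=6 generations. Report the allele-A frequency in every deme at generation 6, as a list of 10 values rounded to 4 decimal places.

[0.0000, 0.1165, 0.2718, 0.4757, 0.2427, 0.0680, 0.0000, 0.0000, 0.0194, 0.0000]

t=0: k=[0 0 0 99 0 0 0 0 0 0]
t=1: x=[0.0000 0.0000 8.4150 82.1700 8.4150 0.0000 0.0000 0.0000 0.0000 0.0000] k=[0 0 7 82 11 0 0 0 0 0]
t=2: x=[0.0000 0.5950 12.7800 69.5900 16.1000 0.9350 0.0000 0.0000 0.0000 0.0000] k=[0 0 12 72 19 6 0 0 0 0]
t=3: x=[0.0000 1.0200 16.0800 62.3950 22.4000 6.5950 0.5100 0.0000 0.0000 0.0000] k=[0 5 14 65 19 11 0 0 0 0]
t=4: x=[0.4250 5.3400 17.5700 56.7550 22.2300 10.7450 0.9350 0.0000 0.0000 0.0000] k=[1 5 23 60 24 14 1 0 0 0]
t=5: x=[1.3400 6.1900 24.6150 53.7950 26.2100 13.7450 2.0200 0.0850 0.0000 0.0000] k=[4 6 28 51 26 9 0 3 0 0]
t=6: x=[4.1700 7.7000 28.0850 46.9200 26.6800 9.6800 1.0200 2.4900 0.2550 0.0000] k=[0 12 28 49 25 7 0 0 2 0]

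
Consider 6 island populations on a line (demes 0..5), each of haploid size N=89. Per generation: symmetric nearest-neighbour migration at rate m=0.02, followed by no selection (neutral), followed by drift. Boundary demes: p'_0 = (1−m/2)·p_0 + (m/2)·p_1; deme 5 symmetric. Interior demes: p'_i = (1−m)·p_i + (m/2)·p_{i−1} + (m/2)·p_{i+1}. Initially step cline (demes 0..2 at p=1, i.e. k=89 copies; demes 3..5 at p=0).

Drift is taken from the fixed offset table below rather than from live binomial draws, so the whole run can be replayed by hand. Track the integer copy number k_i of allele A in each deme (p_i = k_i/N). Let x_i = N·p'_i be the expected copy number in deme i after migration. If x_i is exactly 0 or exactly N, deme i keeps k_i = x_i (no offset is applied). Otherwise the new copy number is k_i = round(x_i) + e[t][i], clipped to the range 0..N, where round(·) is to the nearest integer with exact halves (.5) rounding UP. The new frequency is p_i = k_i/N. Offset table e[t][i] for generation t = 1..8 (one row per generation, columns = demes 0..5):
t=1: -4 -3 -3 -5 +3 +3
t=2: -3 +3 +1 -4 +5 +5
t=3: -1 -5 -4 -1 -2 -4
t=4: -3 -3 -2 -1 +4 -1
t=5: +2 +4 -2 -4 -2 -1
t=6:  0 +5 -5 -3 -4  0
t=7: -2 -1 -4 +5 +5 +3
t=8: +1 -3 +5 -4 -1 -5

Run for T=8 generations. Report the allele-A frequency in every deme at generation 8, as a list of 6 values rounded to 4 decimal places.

[0.9775, 0.9551, 0.7753, 0.0337, 0.0000, 0.0000]

t=0: k=[89 89 89 0 0 0]
t=1: x=[89.0000 89.0000 88.1100 0.8900 0.0000 0.0000] k=[89 89 85 0 0 0]
t=2: x=[89.0000 88.9600 84.1900 0.8500 0.0000 0.0000] k=[89 89 85 0 0 0]
t=3: x=[89.0000 88.9600 84.1900 0.8500 0.0000 0.0000] k=[89 84 80 0 0 0]
t=4: x=[88.9500 84.0100 79.2400 0.8000 0.0000 0.0000] k=[86 81 77 0 0 0]
t=5: x=[85.9500 81.0100 76.2700 0.7700 0.0000 0.0000] k=[88 85 74 0 0 0]
t=6: x=[87.9700 84.9200 73.3700 0.7400 0.0000 0.0000] k=[88 89 68 0 0 0]
t=7: x=[88.0100 88.7800 67.5300 0.6800 0.0000 0.0000] k=[86 88 64 6 0 0]
t=8: x=[86.0200 87.7400 63.6600 6.5200 0.0600 0.0000] k=[87 85 69 3 0 0]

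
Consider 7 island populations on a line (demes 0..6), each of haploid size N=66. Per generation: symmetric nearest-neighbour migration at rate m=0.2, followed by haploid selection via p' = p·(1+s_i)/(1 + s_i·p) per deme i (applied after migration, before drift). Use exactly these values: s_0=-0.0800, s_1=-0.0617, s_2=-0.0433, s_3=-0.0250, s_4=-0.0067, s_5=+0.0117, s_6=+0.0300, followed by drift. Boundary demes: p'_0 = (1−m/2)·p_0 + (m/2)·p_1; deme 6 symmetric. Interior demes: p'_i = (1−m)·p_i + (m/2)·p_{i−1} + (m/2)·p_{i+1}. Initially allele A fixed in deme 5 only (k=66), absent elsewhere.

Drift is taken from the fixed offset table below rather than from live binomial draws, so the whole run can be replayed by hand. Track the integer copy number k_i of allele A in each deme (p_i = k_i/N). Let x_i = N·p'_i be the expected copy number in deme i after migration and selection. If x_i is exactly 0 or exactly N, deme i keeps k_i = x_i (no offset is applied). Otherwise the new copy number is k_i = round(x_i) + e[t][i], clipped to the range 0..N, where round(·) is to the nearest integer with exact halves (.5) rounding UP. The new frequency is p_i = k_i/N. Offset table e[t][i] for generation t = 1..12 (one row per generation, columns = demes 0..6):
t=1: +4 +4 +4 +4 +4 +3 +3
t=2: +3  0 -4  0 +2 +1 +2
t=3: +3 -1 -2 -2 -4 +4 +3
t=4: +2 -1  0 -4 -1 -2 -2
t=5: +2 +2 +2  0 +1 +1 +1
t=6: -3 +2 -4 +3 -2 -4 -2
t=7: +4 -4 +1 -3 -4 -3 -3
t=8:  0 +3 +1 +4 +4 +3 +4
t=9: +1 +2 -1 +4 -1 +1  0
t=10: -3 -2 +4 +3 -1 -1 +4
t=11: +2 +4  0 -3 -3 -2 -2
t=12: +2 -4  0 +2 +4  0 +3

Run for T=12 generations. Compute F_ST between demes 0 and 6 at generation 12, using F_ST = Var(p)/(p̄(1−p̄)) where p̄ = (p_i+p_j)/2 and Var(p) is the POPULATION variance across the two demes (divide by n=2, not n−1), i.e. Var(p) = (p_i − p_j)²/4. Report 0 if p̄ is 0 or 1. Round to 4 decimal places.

t=0: k=[0 0 0 0 0 66 0]
t=1: x=[0.0000 0.0000 0.0000 0.0000 6.5602 52.9224 6.7777] k=[0 0 0 0 11 56 10]
t=2: x=[0.0000 0.0000 0.0000 1.0729 14.3245 47.0575 14.9389] k=[0 0 0 1 16 48 17]
t=3: x=[0.0000 0.0000 0.0957 2.3421 17.6131 41.8783 20.5156] k=[0 0 0 0 14 46 24]
t=4: x=[0.0000 0.0000 0.0000 1.3657 15.7194 40.7815 26.6684] k=[0 0 0 0 15 39 25]
t=5: x=[0.0000 0.0000 0.0000 1.4633 15.8190 35.3910 26.8696] k=[0 0 0 1 17 36 28]
t=6: x=[0.0000 0.0000 0.0957 2.4398 17.2143 33.4919 29.2807] k=[0 0 0 5 15 29 27]
t=7: x=[0.0000 0.0000 0.4785 5.3737 15.3208 27.5866 27.6739] k=[0 0 1 2 11 25 25]
t=8: x=[0.0000 0.0938 0.9573 2.7329 11.4363 23.7766 25.4607] k=[0 3 2 7 15 27 29]
t=9: x=[0.2761 2.4455 2.4917 7.1372 15.3208 26.1835 29.2807] k=[1 4 1 11 14 27 29]
t=10: x=[1.1979 3.2004 2.2037 10.0818 14.9222 26.0833 29.2807] k=[0 1 6 13 14 25 33]
t=11: x=[0.0920 1.3153 5.9558 12.1471 14.9222 24.8800 32.6876] k=[2 5 6 9 12 23 31]
t=12: x=[2.1219 4.5241 5.9558 8.8050 12.7308 22.8735 30.6848] k=[4 1 6 11 17 23 34]

0.2520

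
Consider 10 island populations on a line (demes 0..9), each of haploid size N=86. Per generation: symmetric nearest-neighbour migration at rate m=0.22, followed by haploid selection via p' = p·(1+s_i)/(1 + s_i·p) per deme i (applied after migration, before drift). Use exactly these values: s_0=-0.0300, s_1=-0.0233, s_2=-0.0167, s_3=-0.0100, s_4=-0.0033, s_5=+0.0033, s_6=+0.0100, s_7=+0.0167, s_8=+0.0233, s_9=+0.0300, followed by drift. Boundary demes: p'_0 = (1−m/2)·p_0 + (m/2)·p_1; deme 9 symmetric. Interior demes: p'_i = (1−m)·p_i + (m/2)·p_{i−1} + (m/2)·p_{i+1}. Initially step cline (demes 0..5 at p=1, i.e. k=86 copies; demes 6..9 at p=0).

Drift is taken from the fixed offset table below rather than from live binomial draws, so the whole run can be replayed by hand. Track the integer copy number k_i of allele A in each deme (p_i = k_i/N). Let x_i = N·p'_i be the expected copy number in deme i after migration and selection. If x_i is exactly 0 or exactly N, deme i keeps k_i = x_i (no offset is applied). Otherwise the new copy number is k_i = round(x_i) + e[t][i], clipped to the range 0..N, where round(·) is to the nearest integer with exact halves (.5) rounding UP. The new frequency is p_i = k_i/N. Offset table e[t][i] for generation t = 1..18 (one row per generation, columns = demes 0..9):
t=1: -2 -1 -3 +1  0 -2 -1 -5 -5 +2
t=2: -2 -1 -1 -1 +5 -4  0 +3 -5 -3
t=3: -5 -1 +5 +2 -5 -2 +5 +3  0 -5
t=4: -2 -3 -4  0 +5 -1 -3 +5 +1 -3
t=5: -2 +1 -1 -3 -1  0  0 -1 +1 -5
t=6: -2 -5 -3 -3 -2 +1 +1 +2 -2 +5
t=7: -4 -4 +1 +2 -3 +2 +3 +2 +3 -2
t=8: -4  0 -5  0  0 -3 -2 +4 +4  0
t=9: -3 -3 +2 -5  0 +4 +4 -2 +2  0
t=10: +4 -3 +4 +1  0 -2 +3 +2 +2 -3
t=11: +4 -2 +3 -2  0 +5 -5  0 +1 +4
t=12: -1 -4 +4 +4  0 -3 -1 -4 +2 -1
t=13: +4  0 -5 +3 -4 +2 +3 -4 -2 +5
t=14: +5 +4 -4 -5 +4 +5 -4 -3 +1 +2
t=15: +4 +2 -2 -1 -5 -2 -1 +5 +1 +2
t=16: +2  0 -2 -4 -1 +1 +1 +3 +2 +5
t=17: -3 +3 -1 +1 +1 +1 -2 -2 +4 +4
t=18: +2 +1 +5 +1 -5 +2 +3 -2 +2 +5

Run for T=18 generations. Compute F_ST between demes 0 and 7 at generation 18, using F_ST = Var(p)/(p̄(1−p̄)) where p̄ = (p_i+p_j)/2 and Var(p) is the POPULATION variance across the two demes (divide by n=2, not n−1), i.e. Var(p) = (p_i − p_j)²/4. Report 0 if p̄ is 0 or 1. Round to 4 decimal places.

0.4798

t=0: k=[86 86 86 86 86 86 0 0 0 0]
t=1: x=[86.0000 86.0000 86.0000 86.0000 86.0000 76.5677 9.5441 0.0000 0.0000 0.0000] k=[86 86 86 86 86 75 9 0 0 0]
t=2: x=[86.0000 86.0000 86.0000 86.0000 84.7861 68.9950 15.3954 1.0063 0.0000 0.0000] k=[86 86 86 86 86 65 15 4 0 0]
t=3: x=[86.0000 86.0000 86.0000 86.0000 83.6826 61.8672 19.4393 4.8452 0.4502 0.0000] k=[86 86 86 86 79 60 24 8 0 0]
t=4: x=[86.0000 86.0000 86.0000 85.2223 77.6551 58.1920 26.3816 9.0128 0.9003 0.0000] k=[86 86 86 85 83 57 23 14 2 0]
t=5: x=[86.0000 86.0000 85.8881 84.8789 80.3426 56.1842 25.9299 13.8615 3.1696 0.2266] k=[86 86 85 82 79 56 26 13 4 0]
t=6: x=[86.0000 85.8874 84.7596 81.9615 76.7728 55.2951 28.0578 13.6289 4.6503 0.4531] k=[86 81 82 79 75 56 29 16 3 5]
t=7: x=[85.4331 81.5618 81.4885 78.8242 73.3143 55.1852 30.7363 16.2168 4.7524 4.9152] k=[81 78 82 81 70 57 34 18 8 3]
t=8: x=[80.5157 78.6123 81.3769 79.8428 69.7365 55.9644 34.9763 18.9031 8.7290 3.6520] k=[77 79 76 80 70 53 33 23 13 4]
t=9: x=[76.9769 78.2860 76.6303 78.3906 69.1853 52.7372 34.3050 23.2801 13.3680 5.1308] k=[74 75 79 73 69 57 38 21 15 5]
t=10: x=[73.7945 75.1077 77.7756 73.1103 68.0731 56.2941 38.4314 22.4839 14.8407 6.2697] k=[78 72 82 74 68 54 41 24 17 3]
t=11: x=[77.0999 73.5104 79.9256 74.1175 67.0712 54.1761 40.7733 25.3954 16.5354 4.6688] k=[81 72 83 72 67 59 36 25 18 9]
t=12: x=[79.8380 73.9579 80.4938 72.5463 66.6204 57.4129 37.5303 25.7377 18.1070 10.2540] k=[79 70 84 77 67 54 37 22 20 9]
t=13: x=[77.7865 72.2600 81.6205 76.5861 66.6204 53.6265 37.4302 23.7134 19.3533 10.4790] k=[82 72 77 80 63 56 40 20 17 15]
t=14: x=[80.7519 73.3986 76.6405 77.7251 64.0460 55.0753 39.7726 22.1412 17.4279 15.5938] k=[86 77 73 73 68 60 36 19 18 18]
t=15: x=[84.9797 77.3686 73.2583 72.3349 67.6223 58.3019 36.9796 21.0219 18.4415 18.4243] k=[86 79 71 71 63 56 36 26 19 20]
t=16: x=[85.2064 78.7347 71.6801 69.9895 63.0544 54.6357 37.3100 26.6335 20.2342 20.3455] k=[86 79 70 66 62 56 38 30 22 25]
t=17: x=[85.2064 78.6225 70.3354 65.8453 61.7224 54.7456 39.3123 30.3243 23.6024 25.1933] k=[82 82 69 67 63 56 37 28 28 29]
t=18: x=[81.8822 80.4488 69.9917 66.6296 62.6138 54.7456 38.3113 29.3091 28.5475 29.4598] k=[84 81 75 68 58 57 41 27 31 34]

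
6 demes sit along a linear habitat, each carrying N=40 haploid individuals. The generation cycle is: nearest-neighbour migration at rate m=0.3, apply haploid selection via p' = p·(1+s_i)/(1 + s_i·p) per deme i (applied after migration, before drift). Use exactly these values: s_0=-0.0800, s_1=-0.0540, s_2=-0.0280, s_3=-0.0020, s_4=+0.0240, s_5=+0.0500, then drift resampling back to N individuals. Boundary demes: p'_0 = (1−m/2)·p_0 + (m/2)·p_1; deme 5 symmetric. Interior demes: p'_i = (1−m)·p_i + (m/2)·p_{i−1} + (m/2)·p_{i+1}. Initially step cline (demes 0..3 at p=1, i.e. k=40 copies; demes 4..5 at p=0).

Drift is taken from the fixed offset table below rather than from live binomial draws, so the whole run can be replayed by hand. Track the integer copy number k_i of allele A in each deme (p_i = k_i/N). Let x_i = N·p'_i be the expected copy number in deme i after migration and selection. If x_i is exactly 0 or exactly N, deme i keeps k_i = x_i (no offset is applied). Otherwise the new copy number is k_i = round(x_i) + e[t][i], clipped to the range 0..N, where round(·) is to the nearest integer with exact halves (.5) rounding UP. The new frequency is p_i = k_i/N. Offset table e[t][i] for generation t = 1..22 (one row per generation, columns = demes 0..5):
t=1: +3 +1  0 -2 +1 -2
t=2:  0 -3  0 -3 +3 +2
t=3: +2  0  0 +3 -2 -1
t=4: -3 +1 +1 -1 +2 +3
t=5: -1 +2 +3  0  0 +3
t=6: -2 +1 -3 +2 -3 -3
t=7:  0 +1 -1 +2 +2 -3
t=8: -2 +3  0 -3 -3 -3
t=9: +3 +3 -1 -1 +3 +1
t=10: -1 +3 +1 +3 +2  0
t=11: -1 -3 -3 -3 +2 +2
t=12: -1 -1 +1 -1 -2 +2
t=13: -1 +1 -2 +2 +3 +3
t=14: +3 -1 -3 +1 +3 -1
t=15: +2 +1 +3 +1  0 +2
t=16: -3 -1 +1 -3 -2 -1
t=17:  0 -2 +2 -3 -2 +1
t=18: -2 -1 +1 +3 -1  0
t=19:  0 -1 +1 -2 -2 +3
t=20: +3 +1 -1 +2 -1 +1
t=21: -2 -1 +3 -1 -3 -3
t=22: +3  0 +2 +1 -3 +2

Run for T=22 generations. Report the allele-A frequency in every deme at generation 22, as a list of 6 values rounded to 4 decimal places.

[0.8000, 0.7250, 0.8250, 0.7000, 0.5250, 0.7250]

t=0: k=[40 40 40 40 0 0]
t=1: x=[40.0000 40.0000 40.0000 33.9898 6.1220 0.0000] k=[40 40 40 32 7 0]
t=2: x=[40.0000 40.0000 38.7665 29.4344 9.8753 1.1011] k=[40 40 39 26 13 3]
t=3: x=[40.0000 39.8415 37.1251 25.9818 13.6625 4.6986] k=[40 40 37 29 12 4]
t=4: x=[40.0000 39.5246 36.1524 27.6329 13.5618 5.4247] k=[40 40 37 27 16 8]
t=5: x=[40.0000 39.5246 35.8455 26.8323 16.6802 9.5502] k=[40 40 39 27 17 13]
t=6: x=[40.0000 39.8415 37.2789 27.2826 18.1348 14.0413] k=[40 40 34 29 15 11]
t=7: x=[40.0000 39.0498 34.0067 27.6329 16.7304 12.0059] k=[40 40 33 30 19 9]
t=8: x=[40.0000 38.8917 33.4458 28.7838 19.3868 10.8822] k=[40 40 33 26 16 8]
t=9: x=[40.0000 38.8917 32.8345 25.5315 16.5295 9.5502] k=[40 40 32 25 20 11]
t=10: x=[40.0000 38.7337 31.9693 25.2814 19.6370 12.7704] k=[40 40 33 28 22 13]
t=11: x=[40.0000 38.8917 33.1401 27.8331 21.7855 14.8020] k=[40 36 30 25 24 17]
t=12: x=[39.3487 35.4823 29.9376 25.5815 23.3310 18.5343] k=[38 34 31 25 21 21]
t=13: x=[37.1898 33.8673 30.3435 25.2814 21.8354 21.4860] k=[36 35 28 27 25 24]
t=14: x=[35.5295 33.8153 28.6708 26.8323 25.3708 24.6145] k=[39 33 26 28 28 24]
t=15: x=[37.9433 32.5182 27.1031 27.6829 27.6038 25.0594] k=[40 34 30 29 28 27]
t=16: x=[39.0236 34.0232 30.2420 28.9840 28.1983 27.5718] k=[36 33 31 26 26 27]
t=17: x=[35.2094 32.8291 30.3435 26.7323 26.3639 27.2770] k=[35 31 32 24 24 28]
t=18: x=[33.9863 31.3805 30.4450 25.1813 24.8240 27.8173] k=[32 30 31 28 24 28]
t=19: x=[31.1382 30.0406 30.1913 27.8331 25.4204 27.8173] k=[31 29 31 26 23 31]
t=20: x=[30.0916 29.1671 29.7348 26.2820 24.8737 30.1663] k=[33 30 29 28 24 31]
t=21: x=[32.0312 29.8863 28.7721 27.5328 25.8675 30.3127] k=[30 29 32 27 23 27]
t=22: x=[29.2056 29.1671 30.5973 27.1325 24.4261 26.8345] k=[32 29 33 28 21 29]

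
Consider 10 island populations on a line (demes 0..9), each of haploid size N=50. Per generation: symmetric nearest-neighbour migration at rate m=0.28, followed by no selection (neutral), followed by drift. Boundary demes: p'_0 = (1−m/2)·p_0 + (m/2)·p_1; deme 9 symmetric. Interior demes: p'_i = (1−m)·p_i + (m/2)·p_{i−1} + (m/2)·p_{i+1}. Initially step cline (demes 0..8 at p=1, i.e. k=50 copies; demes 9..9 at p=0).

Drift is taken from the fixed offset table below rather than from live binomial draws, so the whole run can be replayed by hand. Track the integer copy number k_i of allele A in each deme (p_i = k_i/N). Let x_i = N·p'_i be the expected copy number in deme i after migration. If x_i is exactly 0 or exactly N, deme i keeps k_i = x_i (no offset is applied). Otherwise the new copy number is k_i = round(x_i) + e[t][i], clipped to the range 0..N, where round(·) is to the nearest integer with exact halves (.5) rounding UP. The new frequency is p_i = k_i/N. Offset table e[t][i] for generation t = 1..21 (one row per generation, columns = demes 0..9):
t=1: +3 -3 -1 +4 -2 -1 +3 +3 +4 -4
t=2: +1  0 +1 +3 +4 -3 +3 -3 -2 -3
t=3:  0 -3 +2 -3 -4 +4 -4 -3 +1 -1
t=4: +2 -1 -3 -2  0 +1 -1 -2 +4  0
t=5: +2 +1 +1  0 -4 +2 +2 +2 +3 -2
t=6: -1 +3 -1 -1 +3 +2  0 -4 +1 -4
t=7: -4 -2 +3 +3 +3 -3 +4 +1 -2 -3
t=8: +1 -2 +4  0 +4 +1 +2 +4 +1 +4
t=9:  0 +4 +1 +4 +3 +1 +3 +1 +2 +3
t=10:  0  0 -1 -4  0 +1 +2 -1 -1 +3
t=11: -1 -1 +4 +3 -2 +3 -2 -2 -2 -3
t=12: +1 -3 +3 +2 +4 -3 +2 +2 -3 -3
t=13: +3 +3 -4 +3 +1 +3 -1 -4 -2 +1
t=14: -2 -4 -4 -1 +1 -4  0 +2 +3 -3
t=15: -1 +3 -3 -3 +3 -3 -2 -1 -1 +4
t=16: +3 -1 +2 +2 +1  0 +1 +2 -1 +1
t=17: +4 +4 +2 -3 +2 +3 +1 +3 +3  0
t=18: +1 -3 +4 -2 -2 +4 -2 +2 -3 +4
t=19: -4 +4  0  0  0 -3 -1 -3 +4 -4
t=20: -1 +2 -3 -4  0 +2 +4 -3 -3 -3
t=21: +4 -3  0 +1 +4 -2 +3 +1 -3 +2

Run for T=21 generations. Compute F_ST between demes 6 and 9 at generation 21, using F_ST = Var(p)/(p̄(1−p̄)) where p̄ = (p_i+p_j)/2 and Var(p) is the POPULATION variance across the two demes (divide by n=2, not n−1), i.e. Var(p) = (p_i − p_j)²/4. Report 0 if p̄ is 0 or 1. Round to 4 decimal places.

t=0: k=[50 50 50 50 50 50 50 50 50 0]
t=1: x=[50.0000 50.0000 50.0000 50.0000 50.0000 50.0000 50.0000 50.0000 43.0000 7.0000] k=[50 50 50 50 50 50 50 50 47 3]
t=2: x=[50.0000 50.0000 50.0000 50.0000 50.0000 50.0000 50.0000 49.5800 41.2600 9.1600] k=[50 50 50 50 50 50 50 47 39 6]
t=3: x=[50.0000 50.0000 50.0000 50.0000 50.0000 50.0000 49.5800 46.3000 35.5000 10.6200] k=[50 50 50 50 50 50 46 43 37 10]
t=4: x=[50.0000 50.0000 50.0000 50.0000 50.0000 49.4400 46.1400 42.5800 34.0600 13.7800] k=[50 50 50 50 50 50 45 41 38 14]
t=5: x=[50.0000 50.0000 50.0000 50.0000 50.0000 49.3000 45.1400 41.1400 35.0600 17.3600] k=[50 50 50 50 50 50 47 43 38 15]
t=6: x=[50.0000 50.0000 50.0000 50.0000 50.0000 49.5800 46.8600 42.8600 35.4800 18.2200] k=[50 50 50 50 50 50 47 39 36 14]
t=7: x=[50.0000 50.0000 50.0000 50.0000 50.0000 49.5800 46.3000 39.7000 33.3400 17.0800] k=[50 50 50 50 50 47 50 41 31 14]
t=8: x=[50.0000 50.0000 50.0000 50.0000 49.5800 47.8400 48.3200 40.8600 30.0200 16.3800] k=[50 50 50 50 50 49 50 45 31 20]
t=9: x=[50.0000 50.0000 50.0000 50.0000 49.8600 49.2800 49.1600 43.7400 31.4200 21.5400] k=[50 50 50 50 50 50 50 45 33 25]
t=10: x=[50.0000 50.0000 50.0000 50.0000 50.0000 50.0000 49.3000 44.0200 33.5600 26.1200] k=[50 50 50 50 50 50 50 43 33 29]
t=11: x=[50.0000 50.0000 50.0000 50.0000 50.0000 50.0000 49.0200 42.5800 33.8400 29.5600] k=[50 50 50 50 50 50 47 41 32 27]
t=12: x=[50.0000 50.0000 50.0000 50.0000 50.0000 49.5800 46.5800 40.5800 32.5600 27.7000] k=[50 50 50 50 50 47 49 43 30 25]
t=13: x=[50.0000 50.0000 50.0000 50.0000 49.5800 47.7000 47.8800 42.0200 31.1200 25.7000] k=[50 50 50 50 50 50 47 38 29 27]
t=14: x=[50.0000 50.0000 50.0000 50.0000 50.0000 49.5800 46.1600 38.0000 29.9800 27.2800] k=[50 50 50 50 50 46 46 40 33 24]
t=15: x=[50.0000 50.0000 50.0000 50.0000 49.4400 46.5600 45.1600 39.8600 32.7200 25.2600] k=[50 50 50 50 50 44 43 39 32 29]
t=16: x=[50.0000 50.0000 50.0000 50.0000 49.1600 44.7000 42.5800 38.5800 32.5600 29.4200] k=[50 50 50 50 50 45 44 41 32 30]
t=17: x=[50.0000 50.0000 50.0000 50.0000 49.3000 45.5600 43.7200 40.1600 32.9800 30.2800] k=[50 50 50 50 50 49 45 43 36 30]
t=18: x=[50.0000 50.0000 50.0000 50.0000 49.8600 48.5800 45.2800 42.3000 36.1400 30.8400] k=[50 50 50 50 48 50 43 44 33 35]
t=19: x=[50.0000 50.0000 50.0000 49.7200 48.5600 48.7400 44.1200 42.3200 34.8200 34.7200] k=[50 50 50 50 49 46 43 39 39 31]
t=20: x=[50.0000 50.0000 50.0000 49.8600 48.7200 46.0000 42.8600 39.5600 37.8800 32.1200] k=[50 50 50 46 49 48 47 37 35 29]
t=21: x=[50.0000 50.0000 49.4400 46.9800 48.4400 48.0000 45.7400 38.1200 34.4400 29.8400] k=[50 50 49 48 50 46 49 39 31 32]

0.1878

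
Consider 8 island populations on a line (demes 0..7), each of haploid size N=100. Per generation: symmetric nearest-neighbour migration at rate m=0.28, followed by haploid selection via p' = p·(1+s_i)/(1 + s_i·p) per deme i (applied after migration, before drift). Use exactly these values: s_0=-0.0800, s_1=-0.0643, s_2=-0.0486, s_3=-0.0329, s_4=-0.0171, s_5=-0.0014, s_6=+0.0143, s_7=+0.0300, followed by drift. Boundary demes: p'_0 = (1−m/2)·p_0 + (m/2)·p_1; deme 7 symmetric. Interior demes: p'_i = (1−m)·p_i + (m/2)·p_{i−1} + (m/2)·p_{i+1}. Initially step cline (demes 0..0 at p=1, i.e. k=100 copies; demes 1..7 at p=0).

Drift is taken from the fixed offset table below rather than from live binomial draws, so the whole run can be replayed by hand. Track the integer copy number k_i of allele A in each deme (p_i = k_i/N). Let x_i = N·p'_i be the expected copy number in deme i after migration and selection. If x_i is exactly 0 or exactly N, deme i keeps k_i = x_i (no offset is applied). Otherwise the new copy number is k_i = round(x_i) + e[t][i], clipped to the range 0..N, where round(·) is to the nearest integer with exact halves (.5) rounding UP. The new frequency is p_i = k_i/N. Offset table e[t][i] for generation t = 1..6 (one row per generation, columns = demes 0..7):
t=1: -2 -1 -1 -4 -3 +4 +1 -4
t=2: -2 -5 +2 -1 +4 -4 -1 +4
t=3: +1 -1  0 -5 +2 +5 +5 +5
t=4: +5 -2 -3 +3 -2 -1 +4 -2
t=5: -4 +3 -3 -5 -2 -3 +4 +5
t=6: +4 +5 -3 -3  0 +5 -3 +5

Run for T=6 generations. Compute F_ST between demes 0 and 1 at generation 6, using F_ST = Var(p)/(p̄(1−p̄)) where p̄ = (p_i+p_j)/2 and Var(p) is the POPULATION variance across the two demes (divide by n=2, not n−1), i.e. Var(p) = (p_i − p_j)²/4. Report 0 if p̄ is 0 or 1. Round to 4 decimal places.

0.0312

t=0: k=[100 0 0 0 0 0 0 0]
t=1: x=[84.9656 13.2188 0.0000 0.0000 0.0000 0.0000 0.0000 0.0000] k=[83 12 0 0 0 0 0 0]
t=2: x=[71.3877 19.2075 1.5997 0.0000 0.0000 0.0000 0.0000 0.0000] k=[69 14 4 0 0 0 0 0]
t=3: x=[59.3043 19.2459 4.6156 0.5417 0.0000 0.0000 0.0000 0.0000] k=[60 18 5 0 0 0 0 0]
t=4: x=[52.0437 20.9385 5.8399 0.6771 0.0000 0.0000 0.0000 0.0000] k=[57 19 3 4 0 0 0 0]
t=5: x=[49.5961 20.9578 5.1320 3.1949 0.5505 0.0000 0.0000 0.0000] k=[46 24 2 0 0 0 0 0]
t=6: x=[40.8904 22.8088 4.5774 0.2708 0.0000 0.0000 0.0000 0.0000] k=[45 28 2 0 0 0 0 0]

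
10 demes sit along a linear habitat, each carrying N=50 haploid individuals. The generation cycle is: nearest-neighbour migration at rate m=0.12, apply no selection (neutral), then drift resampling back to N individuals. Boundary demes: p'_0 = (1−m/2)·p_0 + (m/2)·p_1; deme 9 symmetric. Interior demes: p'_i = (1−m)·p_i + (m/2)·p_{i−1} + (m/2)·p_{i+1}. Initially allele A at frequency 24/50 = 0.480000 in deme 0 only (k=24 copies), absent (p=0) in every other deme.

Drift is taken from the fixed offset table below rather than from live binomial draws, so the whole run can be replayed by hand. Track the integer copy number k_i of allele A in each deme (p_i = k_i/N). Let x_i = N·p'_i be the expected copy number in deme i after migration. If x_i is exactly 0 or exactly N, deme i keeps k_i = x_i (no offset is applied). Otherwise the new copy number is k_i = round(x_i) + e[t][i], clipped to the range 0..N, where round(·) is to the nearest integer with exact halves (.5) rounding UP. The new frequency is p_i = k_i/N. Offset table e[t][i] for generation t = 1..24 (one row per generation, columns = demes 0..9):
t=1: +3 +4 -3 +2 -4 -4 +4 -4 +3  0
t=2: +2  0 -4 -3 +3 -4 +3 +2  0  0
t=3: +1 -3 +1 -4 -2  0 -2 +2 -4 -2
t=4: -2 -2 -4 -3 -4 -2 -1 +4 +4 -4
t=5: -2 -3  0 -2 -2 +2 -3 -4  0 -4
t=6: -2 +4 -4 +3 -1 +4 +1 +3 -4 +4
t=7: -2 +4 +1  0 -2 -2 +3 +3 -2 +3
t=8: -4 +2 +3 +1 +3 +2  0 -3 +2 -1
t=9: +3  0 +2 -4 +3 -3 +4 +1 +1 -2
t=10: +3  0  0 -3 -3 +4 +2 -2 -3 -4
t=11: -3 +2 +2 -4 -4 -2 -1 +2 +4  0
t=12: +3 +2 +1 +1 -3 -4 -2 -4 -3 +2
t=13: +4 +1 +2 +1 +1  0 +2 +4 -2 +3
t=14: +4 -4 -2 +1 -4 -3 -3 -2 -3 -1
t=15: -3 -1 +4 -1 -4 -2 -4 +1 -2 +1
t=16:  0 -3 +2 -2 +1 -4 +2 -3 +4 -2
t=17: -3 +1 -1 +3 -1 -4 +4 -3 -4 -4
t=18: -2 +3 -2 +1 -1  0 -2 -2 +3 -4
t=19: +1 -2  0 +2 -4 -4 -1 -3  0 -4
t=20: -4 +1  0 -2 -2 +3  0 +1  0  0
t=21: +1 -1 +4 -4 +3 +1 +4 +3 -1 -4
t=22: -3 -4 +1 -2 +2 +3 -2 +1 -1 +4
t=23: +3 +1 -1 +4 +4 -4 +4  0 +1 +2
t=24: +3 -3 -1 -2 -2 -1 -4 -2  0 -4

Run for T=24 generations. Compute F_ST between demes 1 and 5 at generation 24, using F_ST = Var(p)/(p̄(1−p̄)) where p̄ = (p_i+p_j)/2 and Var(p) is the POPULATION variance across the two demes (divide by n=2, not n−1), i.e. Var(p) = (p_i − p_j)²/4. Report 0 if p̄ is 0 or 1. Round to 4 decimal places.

0.0753

t=0: k=[24 0 0 0 0 0 0 0 0 0]
t=1: x=[22.5600 1.4400 0.0000 0.0000 0.0000 0.0000 0.0000 0.0000 0.0000 0.0000] k=[26 5 0 0 0 0 0 0 0 0]
t=2: x=[24.7400 5.9600 0.3000 0.0000 0.0000 0.0000 0.0000 0.0000 0.0000 0.0000] k=[27 6 0 0 0 0 0 0 0 0]
t=3: x=[25.7400 6.9000 0.3600 0.0000 0.0000 0.0000 0.0000 0.0000 0.0000 0.0000] k=[27 4 1 0 0 0 0 0 0 0]
t=4: x=[25.6200 5.2000 1.1200 0.0600 0.0000 0.0000 0.0000 0.0000 0.0000 0.0000] k=[24 3 0 0 0 0 0 0 0 0]
t=5: x=[22.7400 4.0800 0.1800 0.0000 0.0000 0.0000 0.0000 0.0000 0.0000 0.0000] k=[21 1 0 0 0 0 0 0 0 0]
t=6: x=[19.8000 2.1400 0.0600 0.0000 0.0000 0.0000 0.0000 0.0000 0.0000 0.0000] k=[18 6 0 0 0 0 0 0 0 0]
t=7: x=[17.2800 6.3600 0.3600 0.0000 0.0000 0.0000 0.0000 0.0000 0.0000 0.0000] k=[15 10 1 0 0 0 0 0 0 0]
t=8: x=[14.7000 9.7600 1.4800 0.0600 0.0000 0.0000 0.0000 0.0000 0.0000 0.0000] k=[11 12 4 1 0 0 0 0 0 0]
t=9: x=[11.0600 11.4600 4.3000 1.1200 0.0600 0.0000 0.0000 0.0000 0.0000 0.0000] k=[14 11 6 0 3 0 0 0 0 0]
t=10: x=[13.8200 10.8800 5.9400 0.5400 2.6400 0.1800 0.0000 0.0000 0.0000 0.0000] k=[17 11 6 0 0 4 0 0 0 0]
t=11: x=[16.6400 11.0600 5.9400 0.3600 0.2400 3.5200 0.2400 0.0000 0.0000 0.0000] k=[14 13 8 0 0 2 0 0 0 0]
t=12: x=[13.9400 12.7600 7.8200 0.4800 0.1200 1.7600 0.1200 0.0000 0.0000 0.0000] k=[17 15 9 1 0 0 0 0 0 0]
t=13: x=[16.8800 14.7600 8.8800 1.4200 0.0600 0.0000 0.0000 0.0000 0.0000 0.0000] k=[21 16 11 2 1 0 0 0 0 0]
t=14: x=[20.7000 16.0000 10.7600 2.4800 1.0000 0.0600 0.0000 0.0000 0.0000 0.0000] k=[25 12 9 3 0 0 0 0 0 0]
t=15: x=[24.2200 12.6000 8.8200 3.1800 0.1800 0.0000 0.0000 0.0000 0.0000 0.0000] k=[21 12 13 2 0 0 0 0 0 0]
t=16: x=[20.4600 12.6000 12.2800 2.5400 0.1200 0.0000 0.0000 0.0000 0.0000 0.0000] k=[20 10 14 1 1 0 0 0 0 0]
t=17: x=[19.4000 10.8400 12.9800 1.7800 0.9400 0.0600 0.0000 0.0000 0.0000 0.0000] k=[16 12 12 5 0 0 0 0 0 0]
t=18: x=[15.7600 12.2400 11.5800 5.1200 0.3000 0.0000 0.0000 0.0000 0.0000 0.0000] k=[14 15 10 6 0 0 0 0 0 0]
t=19: x=[14.0600 14.6400 10.0600 5.8800 0.3600 0.0000 0.0000 0.0000 0.0000 0.0000] k=[15 13 10 8 0 0 0 0 0 0]
t=20: x=[14.8800 12.9400 10.0600 7.6400 0.4800 0.0000 0.0000 0.0000 0.0000 0.0000] k=[11 14 10 6 0 0 0 0 0 0]
t=21: x=[11.1800 13.5800 10.0000 5.8800 0.3600 0.0000 0.0000 0.0000 0.0000 0.0000] k=[12 13 14 2 3 0 0 0 0 0]
t=22: x=[12.0600 13.0000 13.2200 2.7800 2.7600 0.1800 0.0000 0.0000 0.0000 0.0000] k=[9 9 14 1 5 3 0 0 0 0]
t=23: x=[9.0000 9.3000 12.9200 2.0200 4.6400 2.9400 0.1800 0.0000 0.0000 0.0000] k=[12 10 12 6 9 0 4 0 0 0]
t=24: x=[11.8800 10.2400 11.5200 6.5400 8.2800 0.7800 3.5200 0.2400 0.0000 0.0000] k=[15 7 11 5 6 0 0 0 0 0]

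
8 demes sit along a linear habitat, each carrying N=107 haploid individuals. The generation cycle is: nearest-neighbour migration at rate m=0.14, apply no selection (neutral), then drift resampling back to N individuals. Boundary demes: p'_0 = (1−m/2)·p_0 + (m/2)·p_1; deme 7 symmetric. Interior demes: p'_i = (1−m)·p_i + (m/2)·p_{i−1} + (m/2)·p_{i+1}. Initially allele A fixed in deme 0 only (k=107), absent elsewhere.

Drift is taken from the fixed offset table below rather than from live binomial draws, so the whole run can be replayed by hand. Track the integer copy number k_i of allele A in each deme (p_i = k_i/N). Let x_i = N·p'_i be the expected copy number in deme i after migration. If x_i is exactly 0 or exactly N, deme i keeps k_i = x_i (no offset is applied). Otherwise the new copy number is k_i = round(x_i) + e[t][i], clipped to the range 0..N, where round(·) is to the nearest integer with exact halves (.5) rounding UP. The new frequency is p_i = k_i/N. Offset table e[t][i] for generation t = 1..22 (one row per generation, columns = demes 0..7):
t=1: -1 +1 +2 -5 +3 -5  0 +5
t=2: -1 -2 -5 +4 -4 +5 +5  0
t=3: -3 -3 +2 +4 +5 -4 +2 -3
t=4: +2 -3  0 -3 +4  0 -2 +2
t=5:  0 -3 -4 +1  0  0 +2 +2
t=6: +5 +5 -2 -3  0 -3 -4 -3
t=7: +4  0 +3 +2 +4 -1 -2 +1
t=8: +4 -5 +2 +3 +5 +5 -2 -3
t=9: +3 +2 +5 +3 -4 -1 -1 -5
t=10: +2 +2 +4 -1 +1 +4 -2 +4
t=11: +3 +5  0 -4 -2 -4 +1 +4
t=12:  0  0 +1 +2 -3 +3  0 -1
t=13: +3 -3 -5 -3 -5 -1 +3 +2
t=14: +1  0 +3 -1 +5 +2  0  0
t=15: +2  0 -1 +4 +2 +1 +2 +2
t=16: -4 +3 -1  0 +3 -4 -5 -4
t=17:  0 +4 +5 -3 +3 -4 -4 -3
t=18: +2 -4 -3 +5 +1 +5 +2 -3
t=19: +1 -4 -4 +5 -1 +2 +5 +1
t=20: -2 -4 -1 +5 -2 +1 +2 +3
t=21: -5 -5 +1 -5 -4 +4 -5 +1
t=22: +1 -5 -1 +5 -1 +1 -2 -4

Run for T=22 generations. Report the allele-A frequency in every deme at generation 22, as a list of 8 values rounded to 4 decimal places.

t=0: k=[107 0 0 0 0 0 0 0]
t=1: x=[99.5100 7.4900 0.0000 0.0000 0.0000 0.0000 0.0000 0.0000] k=[99 8 0 0 0 0 0 0]
t=2: x=[92.6300 13.8100 0.5600 0.0000 0.0000 0.0000 0.0000 0.0000] k=[92 12 0 0 0 0 0 0]
t=3: x=[86.4000 16.7600 0.8400 0.0000 0.0000 0.0000 0.0000 0.0000] k=[83 14 3 0 0 0 0 0]
t=4: x=[78.1700 18.0600 3.5600 0.2100 0.0000 0.0000 0.0000 0.0000] k=[80 15 4 0 0 0 0 0]
t=5: x=[75.4500 18.7800 4.4900 0.2800 0.0000 0.0000 0.0000 0.0000] k=[75 16 0 1 0 0 0 0]
t=6: x=[70.8700 19.0100 1.1900 0.8600 0.0700 0.0000 0.0000 0.0000] k=[76 24 0 0 0 0 0 0]
t=7: x=[72.3600 25.9600 1.6800 0.0000 0.0000 0.0000 0.0000 0.0000] k=[76 26 5 0 0 0 0 0]
t=8: x=[72.5000 28.0300 6.1200 0.3500 0.0000 0.0000 0.0000 0.0000] k=[77 23 8 3 0 0 0 0]
t=9: x=[73.2200 25.7300 8.7000 3.1400 0.2100 0.0000 0.0000 0.0000] k=[76 28 14 6 0 0 0 0]
t=10: x=[72.6400 30.3800 14.4200 6.1400 0.4200 0.0000 0.0000 0.0000] k=[75 32 18 5 1 0 0 0]
t=11: x=[71.9900 34.0300 18.0700 5.6300 1.2100 0.0700 0.0000 0.0000] k=[75 39 18 2 0 0 0 0]
t=12: x=[72.4800 40.0500 18.3500 2.9800 0.1400 0.0000 0.0000 0.0000] k=[72 40 19 5 0 0 0 0]
t=13: x=[69.7600 40.7700 19.4900 5.6300 0.3500 0.0000 0.0000 0.0000] k=[73 38 14 3 0 0 0 0]
t=14: x=[70.5500 38.7700 14.9100 3.5600 0.2100 0.0000 0.0000 0.0000] k=[72 39 18 3 5 0 0 0]
t=15: x=[69.6900 39.8400 18.4200 4.1900 4.5100 0.3500 0.0000 0.0000] k=[72 40 17 8 7 1 0 0]
t=16: x=[69.7600 40.6300 17.9800 8.5600 6.6500 1.3500 0.0700 0.0000] k=[66 44 17 9 10 0 0 0]
t=17: x=[64.4600 43.6500 18.3300 9.6300 9.2300 0.7000 0.0000 0.0000] k=[64 48 23 7 12 0 0 0]
t=18: x=[62.8800 47.3700 23.6300 8.4700 10.8100 0.8400 0.0000 0.0000] k=[65 43 21 13 12 6 0 0]
t=19: x=[63.4600 43.0000 21.9800 13.4900 11.6500 6.0000 0.4200 0.0000] k=[64 39 18 18 11 8 5 0]
t=20: x=[62.2500 39.2800 19.4700 17.5100 11.2800 8.0000 4.8600 0.3500] k=[60 35 18 23 9 9 7 3]
t=21: x=[58.2500 35.5600 19.5400 21.6700 9.9800 8.8600 6.8600 3.2800] k=[53 31 21 17 6 13 2 4]
t=22: x=[51.4600 31.8400 21.4200 16.5100 7.2600 11.7400 2.9100 3.8600] k=[52 27 20 22 6 13 1 0]

[0.4860, 0.2523, 0.1869, 0.2056, 0.0561, 0.1215, 0.0093, 0.0000]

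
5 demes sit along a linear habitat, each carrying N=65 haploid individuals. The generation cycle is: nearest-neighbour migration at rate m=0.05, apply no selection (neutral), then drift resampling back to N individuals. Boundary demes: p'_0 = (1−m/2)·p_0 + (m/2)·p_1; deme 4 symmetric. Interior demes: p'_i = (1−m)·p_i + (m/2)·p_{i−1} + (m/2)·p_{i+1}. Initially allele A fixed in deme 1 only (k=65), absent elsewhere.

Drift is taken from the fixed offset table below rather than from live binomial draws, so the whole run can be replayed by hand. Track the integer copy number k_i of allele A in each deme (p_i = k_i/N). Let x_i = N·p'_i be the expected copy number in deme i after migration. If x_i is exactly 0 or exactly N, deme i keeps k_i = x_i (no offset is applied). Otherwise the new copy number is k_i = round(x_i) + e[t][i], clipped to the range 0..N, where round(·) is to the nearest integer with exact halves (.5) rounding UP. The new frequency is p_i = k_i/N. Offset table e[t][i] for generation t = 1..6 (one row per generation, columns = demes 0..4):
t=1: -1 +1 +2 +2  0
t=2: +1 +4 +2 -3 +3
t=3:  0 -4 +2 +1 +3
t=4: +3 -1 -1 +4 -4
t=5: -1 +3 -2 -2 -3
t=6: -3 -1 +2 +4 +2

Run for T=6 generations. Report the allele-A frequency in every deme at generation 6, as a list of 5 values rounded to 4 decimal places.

t=0: k=[0 65 0 0 0]
t=1: x=[1.6250 61.7500 1.6250 0.0000 0.0000] k=[1 63 4 0 0]
t=2: x=[2.5500 59.9750 5.3750 0.1000 0.0000] k=[4 64 7 0 0]
t=3: x=[5.5000 61.0750 8.2500 0.1750 0.0000] k=[6 57 10 1 0]
t=4: x=[7.2750 54.5500 10.9500 1.2000 0.0250] k=[10 54 10 5 0]
t=5: x=[11.1000 51.8000 10.9750 5.0000 0.1250] k=[10 55 9 3 0]
t=6: x=[11.1250 52.7250 10.0000 3.0750 0.0750] k=[8 52 12 7 2]

[0.1231, 0.8000, 0.1846, 0.1077, 0.0308]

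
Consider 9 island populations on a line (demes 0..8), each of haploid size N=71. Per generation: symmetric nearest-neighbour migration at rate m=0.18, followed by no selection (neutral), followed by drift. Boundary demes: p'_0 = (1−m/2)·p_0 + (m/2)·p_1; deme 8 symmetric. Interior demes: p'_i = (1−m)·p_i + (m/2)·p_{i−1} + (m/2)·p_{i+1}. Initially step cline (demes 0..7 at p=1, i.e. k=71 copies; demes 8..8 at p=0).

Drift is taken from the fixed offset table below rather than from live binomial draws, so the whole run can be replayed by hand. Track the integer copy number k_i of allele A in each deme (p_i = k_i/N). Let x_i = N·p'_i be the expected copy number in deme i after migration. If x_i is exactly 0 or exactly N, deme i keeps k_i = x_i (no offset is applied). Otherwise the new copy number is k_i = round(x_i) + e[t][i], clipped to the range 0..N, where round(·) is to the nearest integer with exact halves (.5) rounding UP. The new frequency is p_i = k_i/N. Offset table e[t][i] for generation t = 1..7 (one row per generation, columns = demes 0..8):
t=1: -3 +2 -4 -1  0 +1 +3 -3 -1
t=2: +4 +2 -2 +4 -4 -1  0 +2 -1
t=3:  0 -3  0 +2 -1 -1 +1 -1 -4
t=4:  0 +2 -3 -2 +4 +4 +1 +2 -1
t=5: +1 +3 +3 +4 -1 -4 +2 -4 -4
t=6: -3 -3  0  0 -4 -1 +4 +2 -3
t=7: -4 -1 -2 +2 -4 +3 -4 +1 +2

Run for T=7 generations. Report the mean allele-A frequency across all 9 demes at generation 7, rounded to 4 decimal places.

0.8592

t=0: k=[71 71 71 71 71 71 71 71 0]
t=1: x=[71.0000 71.0000 71.0000 71.0000 71.0000 71.0000 71.0000 64.6100 6.3900] k=[71 71 71 71 71 71 71 62 5]
t=2: x=[71.0000 71.0000 71.0000 71.0000 71.0000 71.0000 70.1900 57.6800 10.1300] k=[71 71 71 71 71 71 70 60 9]
t=3: x=[71.0000 71.0000 71.0000 71.0000 71.0000 70.9100 69.1900 56.3100 13.5900] k=[71 71 71 71 71 70 70 55 10]
t=4: x=[71.0000 71.0000 71.0000 71.0000 70.9100 70.0900 68.6500 52.3000 14.0500] k=[71 71 71 71 71 71 70 54 13]
t=5: x=[71.0000 71.0000 71.0000 71.0000 71.0000 70.9100 68.6500 51.7500 16.6900] k=[71 71 71 71 71 67 71 48 13]
t=6: x=[71.0000 71.0000 71.0000 71.0000 70.6400 67.7200 68.5700 46.9200 16.1500] k=[71 71 71 71 67 67 71 49 13]
t=7: x=[71.0000 71.0000 71.0000 70.6400 67.3600 67.3600 68.6600 47.7400 16.2400] k=[71 71 71 71 63 70 65 49 18]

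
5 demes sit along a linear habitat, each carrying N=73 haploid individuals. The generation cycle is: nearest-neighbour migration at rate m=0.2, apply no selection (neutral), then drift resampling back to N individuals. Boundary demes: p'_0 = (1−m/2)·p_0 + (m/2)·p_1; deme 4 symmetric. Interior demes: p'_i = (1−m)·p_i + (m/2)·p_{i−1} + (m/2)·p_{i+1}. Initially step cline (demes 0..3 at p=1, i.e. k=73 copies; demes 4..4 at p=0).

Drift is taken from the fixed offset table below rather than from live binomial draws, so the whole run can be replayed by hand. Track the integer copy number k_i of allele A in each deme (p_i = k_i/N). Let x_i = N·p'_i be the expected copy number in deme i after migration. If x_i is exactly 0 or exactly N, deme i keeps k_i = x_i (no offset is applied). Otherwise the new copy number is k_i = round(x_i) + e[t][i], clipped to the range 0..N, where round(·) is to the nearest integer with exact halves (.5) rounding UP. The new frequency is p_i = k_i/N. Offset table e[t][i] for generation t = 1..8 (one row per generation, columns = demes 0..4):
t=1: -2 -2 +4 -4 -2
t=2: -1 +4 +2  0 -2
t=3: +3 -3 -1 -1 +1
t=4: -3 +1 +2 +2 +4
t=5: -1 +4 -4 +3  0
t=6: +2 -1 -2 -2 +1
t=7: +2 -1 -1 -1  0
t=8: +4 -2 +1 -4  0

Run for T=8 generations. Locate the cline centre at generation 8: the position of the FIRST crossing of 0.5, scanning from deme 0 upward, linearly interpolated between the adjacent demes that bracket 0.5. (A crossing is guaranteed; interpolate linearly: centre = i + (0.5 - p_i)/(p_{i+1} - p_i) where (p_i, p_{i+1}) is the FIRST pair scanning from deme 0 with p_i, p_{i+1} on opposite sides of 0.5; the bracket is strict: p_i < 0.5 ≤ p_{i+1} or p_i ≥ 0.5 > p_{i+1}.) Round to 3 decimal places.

t=0: k=[73 73 73 73 0]
t=1: x=[73.0000 73.0000 73.0000 65.7000 7.3000] k=[73 73 73 62 5]
t=2: x=[73.0000 73.0000 71.9000 57.4000 10.7000] k=[73 73 73 57 9]
t=3: x=[73.0000 73.0000 71.4000 53.8000 13.8000] k=[73 73 70 53 15]
t=4: x=[73.0000 72.7000 68.6000 50.9000 18.8000] k=[73 73 71 53 23]
t=5: x=[73.0000 72.8000 69.4000 51.8000 26.0000] k=[73 73 65 55 26]
t=6: x=[73.0000 72.2000 64.8000 53.1000 28.9000] k=[73 71 63 51 30]
t=7: x=[72.8000 70.4000 62.6000 50.1000 32.1000] k=[73 69 62 49 32]
t=8: x=[72.6000 68.7000 61.4000 48.6000 33.7000] k=[73 67 62 45 34]

3.773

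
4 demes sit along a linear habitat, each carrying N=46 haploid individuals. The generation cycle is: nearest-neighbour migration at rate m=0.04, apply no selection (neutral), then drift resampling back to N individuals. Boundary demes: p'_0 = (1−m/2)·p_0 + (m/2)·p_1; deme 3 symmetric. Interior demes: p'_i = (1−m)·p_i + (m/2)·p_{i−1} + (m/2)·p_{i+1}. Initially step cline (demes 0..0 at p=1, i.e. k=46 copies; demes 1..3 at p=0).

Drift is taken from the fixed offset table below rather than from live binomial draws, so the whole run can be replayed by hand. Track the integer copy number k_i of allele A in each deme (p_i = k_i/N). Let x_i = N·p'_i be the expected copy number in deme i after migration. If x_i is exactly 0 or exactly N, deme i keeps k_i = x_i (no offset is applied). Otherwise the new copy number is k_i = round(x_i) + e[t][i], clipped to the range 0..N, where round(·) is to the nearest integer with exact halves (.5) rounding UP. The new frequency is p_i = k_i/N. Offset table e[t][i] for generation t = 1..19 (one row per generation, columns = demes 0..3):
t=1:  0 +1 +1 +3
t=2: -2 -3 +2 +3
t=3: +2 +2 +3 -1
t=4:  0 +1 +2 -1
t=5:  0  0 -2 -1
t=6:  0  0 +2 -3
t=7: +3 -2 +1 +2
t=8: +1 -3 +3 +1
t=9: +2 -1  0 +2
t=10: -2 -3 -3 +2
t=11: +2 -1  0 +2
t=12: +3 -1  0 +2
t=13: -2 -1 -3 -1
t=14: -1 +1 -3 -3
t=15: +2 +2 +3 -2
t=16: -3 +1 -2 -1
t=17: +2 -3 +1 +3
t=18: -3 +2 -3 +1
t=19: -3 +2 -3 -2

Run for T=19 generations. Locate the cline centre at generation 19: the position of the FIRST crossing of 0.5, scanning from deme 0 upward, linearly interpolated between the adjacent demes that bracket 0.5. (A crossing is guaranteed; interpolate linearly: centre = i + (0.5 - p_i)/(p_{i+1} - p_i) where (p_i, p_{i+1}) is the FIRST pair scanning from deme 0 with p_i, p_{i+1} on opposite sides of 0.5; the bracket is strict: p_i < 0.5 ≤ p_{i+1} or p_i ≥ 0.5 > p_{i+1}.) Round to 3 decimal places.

t=0: k=[46 0 0 0]
t=1: x=[45.0800 0.9200 0.0000 0.0000] k=[45 2 0 0]
t=2: x=[44.1400 2.8200 0.0400 0.0000] k=[42 0 2 0]
t=3: x=[41.1600 0.8800 1.9200 0.0400] k=[43 3 5 0]
t=4: x=[42.2000 3.8400 4.8600 0.1000] k=[42 5 7 0]
t=5: x=[41.2600 5.7800 6.8200 0.1400] k=[41 6 5 0]
t=6: x=[40.3000 6.6800 4.9200 0.1000] k=[40 7 7 0]
t=7: x=[39.3400 7.6600 6.8600 0.1400] k=[42 6 8 2]
t=8: x=[41.2800 6.7600 7.8400 2.1200] k=[42 4 11 3]
t=9: x=[41.2400 4.9000 10.7000 3.1600] k=[43 4 11 5]
t=10: x=[42.2200 4.9200 10.7400 5.1200] k=[40 2 8 7]
t=11: x=[39.2400 2.8800 7.8600 7.0200] k=[41 2 8 9]
t=12: x=[40.2200 2.9000 7.9000 8.9800] k=[43 2 8 11]
t=13: x=[42.1800 2.9400 7.9400 10.9400] k=[40 2 5 10]
t=14: x=[39.2400 2.8200 5.0400 9.9000] k=[38 4 2 7]
t=15: x=[37.3200 4.6400 2.1400 6.9000] k=[39 7 5 5]
t=16: x=[38.3600 7.6000 5.0400 5.0000] k=[35 9 3 4]
t=17: x=[34.4800 9.4000 3.1400 3.9800] k=[36 6 4 7]
t=18: x=[35.4000 6.5600 4.1000 6.9400] k=[32 9 1 8]
t=19: x=[31.5400 9.3000 1.3000 7.8600] k=[29 11 0 6]

0.333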